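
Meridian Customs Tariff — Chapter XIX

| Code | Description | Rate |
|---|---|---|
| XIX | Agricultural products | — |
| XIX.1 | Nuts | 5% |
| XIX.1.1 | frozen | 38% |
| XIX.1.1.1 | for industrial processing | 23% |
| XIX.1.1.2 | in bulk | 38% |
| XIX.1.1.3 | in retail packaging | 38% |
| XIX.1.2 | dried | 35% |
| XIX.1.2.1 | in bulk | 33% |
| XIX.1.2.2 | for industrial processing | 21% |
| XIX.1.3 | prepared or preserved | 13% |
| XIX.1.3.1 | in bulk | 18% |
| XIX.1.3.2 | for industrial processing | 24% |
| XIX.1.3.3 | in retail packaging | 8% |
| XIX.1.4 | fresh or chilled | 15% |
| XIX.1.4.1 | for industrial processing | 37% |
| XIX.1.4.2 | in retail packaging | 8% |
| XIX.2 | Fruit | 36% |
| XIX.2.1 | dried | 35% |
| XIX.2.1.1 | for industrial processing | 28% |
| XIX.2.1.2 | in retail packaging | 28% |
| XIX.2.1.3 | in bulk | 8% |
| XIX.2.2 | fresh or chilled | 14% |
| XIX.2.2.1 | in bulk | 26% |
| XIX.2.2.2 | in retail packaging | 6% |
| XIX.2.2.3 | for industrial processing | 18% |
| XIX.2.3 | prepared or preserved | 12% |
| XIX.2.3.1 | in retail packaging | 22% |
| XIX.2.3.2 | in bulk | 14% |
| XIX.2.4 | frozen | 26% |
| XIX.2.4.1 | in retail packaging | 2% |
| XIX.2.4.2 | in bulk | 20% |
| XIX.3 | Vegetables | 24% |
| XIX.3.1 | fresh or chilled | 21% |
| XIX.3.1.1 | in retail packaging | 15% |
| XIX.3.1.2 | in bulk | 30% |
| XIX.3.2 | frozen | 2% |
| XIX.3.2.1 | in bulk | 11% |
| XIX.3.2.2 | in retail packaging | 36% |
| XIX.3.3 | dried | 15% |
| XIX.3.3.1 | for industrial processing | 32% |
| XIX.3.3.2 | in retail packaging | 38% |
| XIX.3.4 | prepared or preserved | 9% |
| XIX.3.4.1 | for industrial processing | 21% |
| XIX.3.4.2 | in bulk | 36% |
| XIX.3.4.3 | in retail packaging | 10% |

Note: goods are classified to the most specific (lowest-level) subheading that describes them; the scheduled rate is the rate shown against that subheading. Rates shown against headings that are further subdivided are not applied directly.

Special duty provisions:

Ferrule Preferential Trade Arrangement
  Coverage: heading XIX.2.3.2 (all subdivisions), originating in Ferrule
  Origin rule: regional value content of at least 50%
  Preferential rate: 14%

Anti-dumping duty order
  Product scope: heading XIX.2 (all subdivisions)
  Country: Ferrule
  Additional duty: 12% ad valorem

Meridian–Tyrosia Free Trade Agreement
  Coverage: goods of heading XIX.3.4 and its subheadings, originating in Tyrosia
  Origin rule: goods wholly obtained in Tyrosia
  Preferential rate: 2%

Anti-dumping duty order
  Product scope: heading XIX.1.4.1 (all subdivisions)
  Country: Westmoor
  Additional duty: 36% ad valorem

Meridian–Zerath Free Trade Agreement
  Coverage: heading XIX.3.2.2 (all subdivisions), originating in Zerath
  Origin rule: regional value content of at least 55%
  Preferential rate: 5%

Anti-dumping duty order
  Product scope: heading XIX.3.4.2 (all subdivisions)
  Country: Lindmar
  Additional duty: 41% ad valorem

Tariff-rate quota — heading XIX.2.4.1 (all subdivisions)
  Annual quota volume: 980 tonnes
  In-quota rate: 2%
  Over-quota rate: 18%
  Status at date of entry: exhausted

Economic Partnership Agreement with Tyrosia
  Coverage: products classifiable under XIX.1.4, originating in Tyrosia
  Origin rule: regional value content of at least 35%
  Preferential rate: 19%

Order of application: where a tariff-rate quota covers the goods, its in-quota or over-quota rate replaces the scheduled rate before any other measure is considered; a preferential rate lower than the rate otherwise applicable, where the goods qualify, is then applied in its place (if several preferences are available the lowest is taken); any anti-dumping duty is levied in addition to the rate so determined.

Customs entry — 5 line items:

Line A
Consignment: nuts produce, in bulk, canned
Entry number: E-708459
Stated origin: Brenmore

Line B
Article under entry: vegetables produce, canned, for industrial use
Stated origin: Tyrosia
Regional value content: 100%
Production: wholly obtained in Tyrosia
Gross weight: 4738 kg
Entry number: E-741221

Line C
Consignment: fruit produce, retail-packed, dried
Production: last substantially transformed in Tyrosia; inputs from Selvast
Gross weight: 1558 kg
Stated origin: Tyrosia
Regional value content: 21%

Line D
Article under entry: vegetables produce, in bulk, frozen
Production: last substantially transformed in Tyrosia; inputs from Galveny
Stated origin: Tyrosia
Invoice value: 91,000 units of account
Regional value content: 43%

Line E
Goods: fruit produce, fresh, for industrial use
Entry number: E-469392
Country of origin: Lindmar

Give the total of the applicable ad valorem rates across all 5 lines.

77%

Line A: nuts → XIX.1; canned → XIX.1.3; in bulk → XIX.1.3.1. Scheduled 18%. No special measure applies. → 18%.
Line B: vegetables → XIX.3; canned → XIX.3.4; for industrial use → XIX.3.4.1. Scheduled 21%. Tyrosia agreement on XIX.3.4: wholly obtained → 2% available; Tyrosia agreement on XIX.1.4: XIX.3.4.1 not covered; preferential 2%. → 2%.
Line C: fruit → XIX.2; dried → XIX.2.1; retail-packed → XIX.2.1.2. Scheduled 28%. Tyrosia agreement on XIX.3.4: XIX.2.1.2 not covered; Tyrosia agreement on XIX.1.4: XIX.2.1.2 not covered. → 28%.
Line D: vegetables → XIX.3; frozen → XIX.3.2; in bulk → XIX.3.2.1. Scheduled 11%. Tyrosia agreement on XIX.3.4: XIX.3.2.1 not covered; Tyrosia agreement on XIX.1.4: XIX.3.2.1 not covered. → 11%.
Line E: fruit → XIX.2; fresh → XIX.2.2; for industrial use → XIX.2.2.3. Scheduled 18%. No special measure applies. → 18%.
Sum: 18% + 2% + 28% + 11% + 18% = 77%.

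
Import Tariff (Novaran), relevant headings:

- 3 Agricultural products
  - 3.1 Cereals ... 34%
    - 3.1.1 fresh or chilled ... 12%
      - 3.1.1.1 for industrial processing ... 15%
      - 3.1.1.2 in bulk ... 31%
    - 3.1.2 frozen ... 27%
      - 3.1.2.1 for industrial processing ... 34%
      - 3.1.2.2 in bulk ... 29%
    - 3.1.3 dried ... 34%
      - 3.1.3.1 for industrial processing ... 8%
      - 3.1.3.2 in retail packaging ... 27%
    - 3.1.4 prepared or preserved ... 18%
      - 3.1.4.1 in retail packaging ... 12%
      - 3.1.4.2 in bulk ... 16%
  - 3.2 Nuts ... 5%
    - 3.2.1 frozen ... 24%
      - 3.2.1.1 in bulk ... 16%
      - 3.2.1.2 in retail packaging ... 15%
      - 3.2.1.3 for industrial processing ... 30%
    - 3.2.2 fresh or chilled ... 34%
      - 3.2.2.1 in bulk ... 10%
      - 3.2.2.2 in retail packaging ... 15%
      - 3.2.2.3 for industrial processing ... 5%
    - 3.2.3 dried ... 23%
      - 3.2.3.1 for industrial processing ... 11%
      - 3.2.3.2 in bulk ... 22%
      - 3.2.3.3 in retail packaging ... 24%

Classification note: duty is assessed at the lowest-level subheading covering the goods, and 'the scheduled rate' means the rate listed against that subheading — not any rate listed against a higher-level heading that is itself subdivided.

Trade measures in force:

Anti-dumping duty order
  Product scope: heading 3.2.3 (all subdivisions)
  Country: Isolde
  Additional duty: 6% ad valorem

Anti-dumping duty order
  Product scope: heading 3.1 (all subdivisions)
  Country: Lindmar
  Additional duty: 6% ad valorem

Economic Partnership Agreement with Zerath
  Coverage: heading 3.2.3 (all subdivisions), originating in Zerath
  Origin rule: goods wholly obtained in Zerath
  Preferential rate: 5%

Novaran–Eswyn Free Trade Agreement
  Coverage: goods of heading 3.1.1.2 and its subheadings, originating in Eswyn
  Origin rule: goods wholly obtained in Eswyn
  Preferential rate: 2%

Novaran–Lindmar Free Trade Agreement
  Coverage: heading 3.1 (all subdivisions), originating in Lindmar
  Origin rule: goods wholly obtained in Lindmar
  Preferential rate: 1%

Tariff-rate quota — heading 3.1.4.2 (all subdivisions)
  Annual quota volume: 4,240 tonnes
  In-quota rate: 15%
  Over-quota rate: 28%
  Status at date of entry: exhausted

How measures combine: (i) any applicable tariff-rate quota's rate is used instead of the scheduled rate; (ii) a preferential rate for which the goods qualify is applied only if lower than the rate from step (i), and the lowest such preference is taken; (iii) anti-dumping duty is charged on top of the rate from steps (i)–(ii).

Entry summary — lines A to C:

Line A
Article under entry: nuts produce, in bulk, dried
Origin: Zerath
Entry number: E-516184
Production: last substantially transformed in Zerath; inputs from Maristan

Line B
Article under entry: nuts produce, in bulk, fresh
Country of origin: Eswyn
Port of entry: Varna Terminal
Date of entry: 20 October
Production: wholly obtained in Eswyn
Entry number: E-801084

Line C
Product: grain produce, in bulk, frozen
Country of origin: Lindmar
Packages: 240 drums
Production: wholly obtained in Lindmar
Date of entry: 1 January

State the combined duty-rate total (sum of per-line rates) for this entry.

Line A: nuts → 3.2; dried → 3.2.3; in bulk → 3.2.3.2. Scheduled 22%. Zerath agreement on 3.2.3: not wholly obtained. → 22%.
Line B: nuts → 3.2; fresh → 3.2.2; in bulk → 3.2.2.1. Scheduled 10%. Eswyn agreement on 3.1.1.2: 3.2.2.1 not covered. → 10%.
Line C: grain → 3.1; frozen → 3.1.2; in bulk → 3.1.2.2. Scheduled 29%. Lindmar agreement on 3.1: wholly obtained → 1% available; preferential 1%; anti-dumping (Lindmar, 3.1): +6%; total 1% + 6% = 7%. → 7%.
Sum: 22% + 10% + 7% = 39%.

39%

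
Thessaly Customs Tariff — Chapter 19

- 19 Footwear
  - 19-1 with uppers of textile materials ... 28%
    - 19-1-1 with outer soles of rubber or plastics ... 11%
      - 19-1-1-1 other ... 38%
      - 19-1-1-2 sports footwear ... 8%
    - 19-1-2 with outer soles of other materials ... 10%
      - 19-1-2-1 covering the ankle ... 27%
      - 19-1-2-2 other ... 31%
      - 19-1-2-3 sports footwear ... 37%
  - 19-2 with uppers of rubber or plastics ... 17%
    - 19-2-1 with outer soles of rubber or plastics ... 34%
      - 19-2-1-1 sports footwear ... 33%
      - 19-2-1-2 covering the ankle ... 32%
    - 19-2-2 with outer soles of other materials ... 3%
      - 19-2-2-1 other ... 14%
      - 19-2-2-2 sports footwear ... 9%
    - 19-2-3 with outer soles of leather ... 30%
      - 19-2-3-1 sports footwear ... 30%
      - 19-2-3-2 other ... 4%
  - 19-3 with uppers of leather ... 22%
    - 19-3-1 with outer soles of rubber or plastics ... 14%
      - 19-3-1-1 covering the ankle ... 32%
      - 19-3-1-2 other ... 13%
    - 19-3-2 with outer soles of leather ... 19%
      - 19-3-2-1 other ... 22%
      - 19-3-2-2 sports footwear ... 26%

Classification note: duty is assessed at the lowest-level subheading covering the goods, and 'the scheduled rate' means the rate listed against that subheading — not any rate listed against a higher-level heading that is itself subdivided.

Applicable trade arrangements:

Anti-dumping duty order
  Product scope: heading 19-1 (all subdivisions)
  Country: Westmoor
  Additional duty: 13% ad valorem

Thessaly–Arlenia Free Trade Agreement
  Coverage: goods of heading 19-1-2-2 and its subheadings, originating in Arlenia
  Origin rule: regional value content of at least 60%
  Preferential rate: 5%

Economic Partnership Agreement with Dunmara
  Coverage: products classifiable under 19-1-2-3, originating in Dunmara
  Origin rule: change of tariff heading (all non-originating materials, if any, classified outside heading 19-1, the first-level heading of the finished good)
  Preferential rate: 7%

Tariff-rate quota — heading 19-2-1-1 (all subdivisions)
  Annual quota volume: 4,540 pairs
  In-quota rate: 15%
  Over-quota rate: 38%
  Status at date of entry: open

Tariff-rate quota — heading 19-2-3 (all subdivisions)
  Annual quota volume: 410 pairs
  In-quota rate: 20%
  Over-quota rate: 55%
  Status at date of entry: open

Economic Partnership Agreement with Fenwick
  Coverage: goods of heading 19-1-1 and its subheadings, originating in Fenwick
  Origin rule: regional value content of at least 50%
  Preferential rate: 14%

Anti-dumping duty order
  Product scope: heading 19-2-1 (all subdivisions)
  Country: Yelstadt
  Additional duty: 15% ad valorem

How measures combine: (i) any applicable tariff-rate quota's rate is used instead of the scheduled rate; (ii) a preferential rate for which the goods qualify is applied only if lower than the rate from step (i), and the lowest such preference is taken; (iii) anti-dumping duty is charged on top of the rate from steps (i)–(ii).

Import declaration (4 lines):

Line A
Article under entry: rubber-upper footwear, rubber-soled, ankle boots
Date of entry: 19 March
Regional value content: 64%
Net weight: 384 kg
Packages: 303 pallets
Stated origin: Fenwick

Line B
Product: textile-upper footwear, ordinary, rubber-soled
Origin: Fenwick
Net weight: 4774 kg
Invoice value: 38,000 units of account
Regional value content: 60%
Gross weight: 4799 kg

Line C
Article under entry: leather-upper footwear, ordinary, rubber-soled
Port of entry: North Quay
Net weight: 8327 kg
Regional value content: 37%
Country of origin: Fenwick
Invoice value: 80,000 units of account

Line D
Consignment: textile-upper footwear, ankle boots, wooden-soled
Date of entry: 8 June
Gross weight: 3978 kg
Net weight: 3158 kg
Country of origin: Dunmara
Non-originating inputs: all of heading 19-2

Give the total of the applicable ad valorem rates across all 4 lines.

Line A: rubber-upper → 19-2; rubber-soled → 19-2-1; ankle boots → 19-2-1-2. Scheduled 32%. Fenwick agreement on 19-1-1: 19-2-1-2 not covered. → 32%.
Line B: textile-upper → 19-1; rubber-soled → 19-1-1; ordinary → 19-1-1-1. Scheduled 38%. Fenwick agreement on 19-1-1: RVC ≥ 50% → 14% available; preferential 14%. → 14%.
Line C: leather-upper → 19-3; rubber-soled → 19-3-1; ordinary → 19-3-1-2. Scheduled 13%. Fenwick agreement on 19-1-1: 19-3-1-2 not covered. → 13%.
Line D: textile-upper → 19-1; wooden-soled → 19-1-2; ankle boots → 19-1-2-1. Scheduled 27%. Dunmara agreement on 19-1-2-3: 19-1-2-1 not covered. → 27%.
Sum: 32% + 14% + 13% + 27% = 86%.

86%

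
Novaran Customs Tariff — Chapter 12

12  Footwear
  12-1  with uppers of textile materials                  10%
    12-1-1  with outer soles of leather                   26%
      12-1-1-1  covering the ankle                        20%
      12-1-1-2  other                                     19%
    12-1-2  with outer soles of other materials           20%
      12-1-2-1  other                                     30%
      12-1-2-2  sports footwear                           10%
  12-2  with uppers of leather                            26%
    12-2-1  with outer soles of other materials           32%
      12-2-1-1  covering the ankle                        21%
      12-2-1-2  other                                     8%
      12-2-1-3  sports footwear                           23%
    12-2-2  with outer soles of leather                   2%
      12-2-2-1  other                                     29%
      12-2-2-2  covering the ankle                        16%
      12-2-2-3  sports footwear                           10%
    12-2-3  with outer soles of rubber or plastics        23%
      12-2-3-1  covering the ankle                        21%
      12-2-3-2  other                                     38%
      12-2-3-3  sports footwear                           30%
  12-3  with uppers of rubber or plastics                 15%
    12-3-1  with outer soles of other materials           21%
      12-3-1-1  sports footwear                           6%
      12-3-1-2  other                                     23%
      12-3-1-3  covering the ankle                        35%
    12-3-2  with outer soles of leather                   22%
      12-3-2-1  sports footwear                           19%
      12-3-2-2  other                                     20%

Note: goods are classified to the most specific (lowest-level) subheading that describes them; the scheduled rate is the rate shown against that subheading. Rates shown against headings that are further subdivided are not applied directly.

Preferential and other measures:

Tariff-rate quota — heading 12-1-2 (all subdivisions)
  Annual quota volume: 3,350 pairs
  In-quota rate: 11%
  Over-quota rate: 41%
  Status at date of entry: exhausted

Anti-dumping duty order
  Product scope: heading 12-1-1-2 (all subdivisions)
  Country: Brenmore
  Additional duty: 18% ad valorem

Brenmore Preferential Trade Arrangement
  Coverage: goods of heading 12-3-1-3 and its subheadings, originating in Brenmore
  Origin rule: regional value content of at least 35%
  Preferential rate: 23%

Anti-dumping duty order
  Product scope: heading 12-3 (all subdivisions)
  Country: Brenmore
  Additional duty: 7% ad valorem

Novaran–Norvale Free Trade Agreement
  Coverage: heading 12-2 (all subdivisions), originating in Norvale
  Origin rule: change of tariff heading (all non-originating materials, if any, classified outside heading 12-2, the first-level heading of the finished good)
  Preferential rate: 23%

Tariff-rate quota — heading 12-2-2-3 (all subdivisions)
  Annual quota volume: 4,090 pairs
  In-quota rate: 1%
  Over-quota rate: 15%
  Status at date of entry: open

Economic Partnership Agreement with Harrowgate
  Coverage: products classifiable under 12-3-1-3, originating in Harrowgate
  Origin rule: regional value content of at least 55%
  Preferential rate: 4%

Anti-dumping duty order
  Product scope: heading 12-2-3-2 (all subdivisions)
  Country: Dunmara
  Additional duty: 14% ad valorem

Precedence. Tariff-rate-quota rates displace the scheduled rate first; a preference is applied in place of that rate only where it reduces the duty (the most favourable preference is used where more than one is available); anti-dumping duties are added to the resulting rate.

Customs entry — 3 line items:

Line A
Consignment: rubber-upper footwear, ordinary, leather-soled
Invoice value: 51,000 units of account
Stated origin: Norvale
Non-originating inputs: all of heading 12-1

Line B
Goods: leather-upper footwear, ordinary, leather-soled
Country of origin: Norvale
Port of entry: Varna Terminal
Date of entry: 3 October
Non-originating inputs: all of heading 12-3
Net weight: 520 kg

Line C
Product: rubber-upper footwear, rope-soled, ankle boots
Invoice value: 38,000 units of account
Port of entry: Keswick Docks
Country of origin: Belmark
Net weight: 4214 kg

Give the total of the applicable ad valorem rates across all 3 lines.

Line A: rubber-upper → 12-3; leather-soled → 12-3-2; ordinary → 12-3-2-2. Scheduled 20%. Norvale agreement on 12-2: 12-3-2-2 not covered. → 20%.
Line B: leather-upper → 12-2; leather-soled → 12-2-2; ordinary → 12-2-2-1. Scheduled 29%. Norvale agreement on 12-2: CTH met → 23% available; preferential 23%. → 23%.
Line C: rubber-upper → 12-3; rope-soled → 12-3-1; ankle boots → 12-3-1-3. Scheduled 35%. No special measure applies. → 35%.
Sum: 20% + 23% + 35% = 78%.

78%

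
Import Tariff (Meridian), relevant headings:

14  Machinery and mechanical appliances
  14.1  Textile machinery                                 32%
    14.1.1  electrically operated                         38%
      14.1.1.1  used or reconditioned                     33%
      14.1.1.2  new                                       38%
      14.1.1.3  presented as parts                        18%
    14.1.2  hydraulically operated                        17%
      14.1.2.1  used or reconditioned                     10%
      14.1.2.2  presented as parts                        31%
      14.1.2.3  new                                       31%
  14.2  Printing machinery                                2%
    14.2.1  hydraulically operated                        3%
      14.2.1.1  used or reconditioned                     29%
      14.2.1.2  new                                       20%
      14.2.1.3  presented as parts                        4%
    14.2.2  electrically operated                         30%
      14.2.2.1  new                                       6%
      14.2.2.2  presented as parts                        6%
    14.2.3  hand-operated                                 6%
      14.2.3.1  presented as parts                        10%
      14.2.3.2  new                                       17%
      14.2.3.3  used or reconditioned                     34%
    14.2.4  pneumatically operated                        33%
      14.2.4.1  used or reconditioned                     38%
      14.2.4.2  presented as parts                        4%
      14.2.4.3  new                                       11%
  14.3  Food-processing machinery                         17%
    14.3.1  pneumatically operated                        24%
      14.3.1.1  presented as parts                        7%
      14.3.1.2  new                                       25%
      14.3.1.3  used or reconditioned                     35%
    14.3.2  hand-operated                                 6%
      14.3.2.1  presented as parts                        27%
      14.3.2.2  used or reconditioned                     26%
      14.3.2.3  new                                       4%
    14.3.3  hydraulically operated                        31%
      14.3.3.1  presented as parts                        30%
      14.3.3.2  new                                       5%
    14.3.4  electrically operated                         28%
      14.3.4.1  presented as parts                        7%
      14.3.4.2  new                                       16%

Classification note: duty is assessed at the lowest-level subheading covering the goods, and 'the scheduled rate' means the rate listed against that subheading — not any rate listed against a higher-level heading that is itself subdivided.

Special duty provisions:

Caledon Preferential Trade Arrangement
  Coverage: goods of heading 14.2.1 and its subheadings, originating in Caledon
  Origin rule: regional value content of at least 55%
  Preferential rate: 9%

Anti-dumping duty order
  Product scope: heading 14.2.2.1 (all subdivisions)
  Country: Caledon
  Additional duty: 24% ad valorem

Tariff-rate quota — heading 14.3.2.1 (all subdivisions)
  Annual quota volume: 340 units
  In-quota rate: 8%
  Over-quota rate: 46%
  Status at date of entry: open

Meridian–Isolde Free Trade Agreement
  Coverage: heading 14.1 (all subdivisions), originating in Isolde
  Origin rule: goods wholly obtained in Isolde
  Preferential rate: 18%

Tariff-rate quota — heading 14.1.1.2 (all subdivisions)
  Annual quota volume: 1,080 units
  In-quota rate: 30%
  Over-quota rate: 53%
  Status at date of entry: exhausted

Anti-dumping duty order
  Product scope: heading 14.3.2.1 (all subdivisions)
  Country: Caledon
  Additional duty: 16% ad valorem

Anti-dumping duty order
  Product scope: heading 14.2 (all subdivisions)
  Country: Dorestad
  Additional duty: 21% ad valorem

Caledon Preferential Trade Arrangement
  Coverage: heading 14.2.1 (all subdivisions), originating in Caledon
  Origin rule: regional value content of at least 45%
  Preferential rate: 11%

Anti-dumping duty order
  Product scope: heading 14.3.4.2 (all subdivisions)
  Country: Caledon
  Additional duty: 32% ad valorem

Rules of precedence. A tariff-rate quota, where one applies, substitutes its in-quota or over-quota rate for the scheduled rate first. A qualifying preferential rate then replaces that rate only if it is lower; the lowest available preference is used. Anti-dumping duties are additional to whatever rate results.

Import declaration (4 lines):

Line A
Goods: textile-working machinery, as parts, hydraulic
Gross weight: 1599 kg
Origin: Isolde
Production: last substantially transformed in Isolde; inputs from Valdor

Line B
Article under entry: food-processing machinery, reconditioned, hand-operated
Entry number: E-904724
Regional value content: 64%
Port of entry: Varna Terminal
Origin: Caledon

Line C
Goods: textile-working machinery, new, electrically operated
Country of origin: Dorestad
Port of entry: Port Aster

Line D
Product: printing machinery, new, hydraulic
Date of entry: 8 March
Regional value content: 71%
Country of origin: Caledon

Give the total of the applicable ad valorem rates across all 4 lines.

Line A: textile-working → 14.1; hydraulic → 14.1.2; as parts → 14.1.2.2. Scheduled 31%. Isolde agreement on 14.1: not wholly obtained. → 31%.
Line B: food-processing → 14.3; hand-operated → 14.3.2; reconditioned → 14.3.2.2. Scheduled 26%. Caledon agreement on 14.2.1: 14.3.2.2 not covered; Caledon agreement on 14.2.1: 14.3.2.2 not covered. → 26%.
Line C: textile-working → 14.1; electrically operated → 14.1.1; new → 14.1.1.2. Scheduled 38%. quota on 14.1.1.2 exhausted → over-quota 53%. → 53%.
Line D: printing → 14.2; hydraulic → 14.2.1; new → 14.2.1.2. Scheduled 20%. Caledon agreement on 14.2.1: RVC ≥ 55% → 9% available; Caledon agreement on 14.2.1: RVC ≥ 45% → 11% available; preferential 9%. → 9%.
Sum: 31% + 26% + 53% + 9% = 119%.

119%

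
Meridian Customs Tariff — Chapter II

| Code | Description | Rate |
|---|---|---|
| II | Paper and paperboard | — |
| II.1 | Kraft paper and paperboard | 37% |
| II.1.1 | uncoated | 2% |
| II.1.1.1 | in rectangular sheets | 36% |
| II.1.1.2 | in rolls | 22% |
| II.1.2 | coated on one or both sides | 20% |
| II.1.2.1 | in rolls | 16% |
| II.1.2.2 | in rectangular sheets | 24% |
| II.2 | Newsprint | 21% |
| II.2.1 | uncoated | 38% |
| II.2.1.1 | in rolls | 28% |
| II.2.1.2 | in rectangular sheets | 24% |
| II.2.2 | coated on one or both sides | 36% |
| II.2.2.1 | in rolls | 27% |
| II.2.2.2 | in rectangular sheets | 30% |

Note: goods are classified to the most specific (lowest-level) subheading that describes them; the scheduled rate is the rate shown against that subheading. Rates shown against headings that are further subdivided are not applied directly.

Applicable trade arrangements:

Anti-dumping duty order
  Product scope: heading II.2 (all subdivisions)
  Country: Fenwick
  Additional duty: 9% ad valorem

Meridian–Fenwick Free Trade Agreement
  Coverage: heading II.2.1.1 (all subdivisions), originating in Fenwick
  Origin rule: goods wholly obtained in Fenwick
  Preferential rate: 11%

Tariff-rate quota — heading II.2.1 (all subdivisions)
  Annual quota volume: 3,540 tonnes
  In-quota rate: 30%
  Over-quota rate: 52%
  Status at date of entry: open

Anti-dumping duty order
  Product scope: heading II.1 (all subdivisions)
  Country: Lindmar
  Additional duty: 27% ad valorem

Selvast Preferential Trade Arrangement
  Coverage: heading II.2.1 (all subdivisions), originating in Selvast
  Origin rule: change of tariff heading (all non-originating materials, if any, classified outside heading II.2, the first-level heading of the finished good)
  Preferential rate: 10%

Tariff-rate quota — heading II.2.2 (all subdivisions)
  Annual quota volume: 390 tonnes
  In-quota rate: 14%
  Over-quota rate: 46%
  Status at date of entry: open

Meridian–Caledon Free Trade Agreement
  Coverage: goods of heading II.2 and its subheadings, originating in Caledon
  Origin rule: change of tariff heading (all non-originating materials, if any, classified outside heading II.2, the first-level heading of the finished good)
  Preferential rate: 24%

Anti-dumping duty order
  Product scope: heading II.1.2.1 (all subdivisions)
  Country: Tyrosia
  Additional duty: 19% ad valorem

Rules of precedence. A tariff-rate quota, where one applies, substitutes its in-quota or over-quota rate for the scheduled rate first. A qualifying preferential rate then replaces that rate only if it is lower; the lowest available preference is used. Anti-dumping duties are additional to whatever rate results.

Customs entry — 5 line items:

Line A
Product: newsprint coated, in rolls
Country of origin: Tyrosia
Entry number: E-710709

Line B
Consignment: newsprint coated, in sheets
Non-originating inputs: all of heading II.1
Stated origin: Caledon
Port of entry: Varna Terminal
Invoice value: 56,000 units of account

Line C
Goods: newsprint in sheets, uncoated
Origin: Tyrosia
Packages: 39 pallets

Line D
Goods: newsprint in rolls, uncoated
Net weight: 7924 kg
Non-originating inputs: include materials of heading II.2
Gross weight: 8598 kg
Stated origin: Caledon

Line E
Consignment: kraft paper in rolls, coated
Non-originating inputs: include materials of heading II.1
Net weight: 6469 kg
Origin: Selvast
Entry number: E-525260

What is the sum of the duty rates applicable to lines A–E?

104%

Line A: newsprint → II.2; coated → II.2.2; in rolls → II.2.2.1. Scheduled 27%. quota on II.2.2 open → in-quota 14%. → 14%.
Line B: newsprint → II.2; coated → II.2.2; in sheets → II.2.2.2. Scheduled 30%. quota on II.2.2 open → in-quota 14%; Caledon agreement on II.2: CTH met → 24% available; preference 24% not lower than 14% → no reduction. → 14%.
Line C: newsprint → II.2; uncoated → II.2.1; in sheets → II.2.1.2. Scheduled 24%. quota on II.2.1 open → in-quota 30%. → 30%.
Line D: newsprint → II.2; uncoated → II.2.1; in rolls → II.2.1.1. Scheduled 28%. quota on II.2.1 open → in-quota 30%; Caledon agreement on II.2: CTH not met. → 30%.
Line E: kraft paper → II.1; coated → II.1.2; in rolls → II.1.2.1. Scheduled 16%. Selvast agreement on II.2.1: II.1.2.1 not covered. → 16%.
Sum: 14% + 14% + 30% + 30% + 16% = 104%.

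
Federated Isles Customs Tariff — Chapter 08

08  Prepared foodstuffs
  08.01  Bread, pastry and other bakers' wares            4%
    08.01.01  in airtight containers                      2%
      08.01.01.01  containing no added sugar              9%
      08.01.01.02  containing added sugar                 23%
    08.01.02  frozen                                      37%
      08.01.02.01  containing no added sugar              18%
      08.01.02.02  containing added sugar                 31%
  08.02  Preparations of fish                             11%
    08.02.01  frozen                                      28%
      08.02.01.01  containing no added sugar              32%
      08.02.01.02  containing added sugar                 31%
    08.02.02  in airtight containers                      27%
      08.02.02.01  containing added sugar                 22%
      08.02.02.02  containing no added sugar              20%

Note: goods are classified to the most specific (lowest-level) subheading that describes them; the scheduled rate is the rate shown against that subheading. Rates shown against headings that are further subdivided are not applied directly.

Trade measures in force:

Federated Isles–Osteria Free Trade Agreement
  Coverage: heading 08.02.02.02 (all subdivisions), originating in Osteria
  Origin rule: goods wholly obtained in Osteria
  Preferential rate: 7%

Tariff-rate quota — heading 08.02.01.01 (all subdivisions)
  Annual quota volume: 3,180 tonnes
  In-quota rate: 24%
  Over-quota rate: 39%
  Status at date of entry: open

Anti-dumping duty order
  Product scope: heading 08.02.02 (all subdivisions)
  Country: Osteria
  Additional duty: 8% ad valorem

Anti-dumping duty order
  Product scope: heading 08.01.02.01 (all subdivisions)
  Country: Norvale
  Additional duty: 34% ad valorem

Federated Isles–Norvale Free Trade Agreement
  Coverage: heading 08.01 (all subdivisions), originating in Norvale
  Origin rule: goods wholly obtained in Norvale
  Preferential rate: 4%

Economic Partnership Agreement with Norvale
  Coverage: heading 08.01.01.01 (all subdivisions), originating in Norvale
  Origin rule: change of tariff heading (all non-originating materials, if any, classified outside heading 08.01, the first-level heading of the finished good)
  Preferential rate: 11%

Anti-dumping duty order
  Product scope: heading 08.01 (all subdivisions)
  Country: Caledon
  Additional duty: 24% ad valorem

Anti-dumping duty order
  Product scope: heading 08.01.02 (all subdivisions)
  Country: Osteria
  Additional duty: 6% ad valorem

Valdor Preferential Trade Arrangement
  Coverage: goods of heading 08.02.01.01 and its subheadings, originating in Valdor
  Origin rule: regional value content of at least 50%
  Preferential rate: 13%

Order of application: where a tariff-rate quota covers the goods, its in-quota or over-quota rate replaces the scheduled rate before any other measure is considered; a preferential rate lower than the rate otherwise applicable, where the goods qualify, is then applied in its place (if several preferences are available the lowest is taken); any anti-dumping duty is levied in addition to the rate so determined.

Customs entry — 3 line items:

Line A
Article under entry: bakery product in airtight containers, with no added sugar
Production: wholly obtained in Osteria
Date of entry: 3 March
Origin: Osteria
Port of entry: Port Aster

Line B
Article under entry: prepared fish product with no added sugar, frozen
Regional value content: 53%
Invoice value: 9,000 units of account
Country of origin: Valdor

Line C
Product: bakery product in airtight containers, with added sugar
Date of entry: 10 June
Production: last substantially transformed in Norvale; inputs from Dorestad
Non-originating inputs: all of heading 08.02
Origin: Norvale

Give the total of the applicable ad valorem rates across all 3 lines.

45%

Line A: bakery product → 08.01; in airtight containers → 08.01.01; with no added sugar → 08.01.01.01. Scheduled 9%. Osteria agreement on 08.02.02.02: 08.01.01.01 not covered. → 9%.
Line B: prepared fish product → 08.02; frozen → 08.02.01; with no added sugar → 08.02.01.01. Scheduled 32%. quota on 08.02.01.01 open → in-quota 24%; Valdor agreement on 08.02.01.01: RVC ≥ 50% → 13% available; preferential 13%. → 13%.
Line C: bakery product → 08.01; in airtight containers → 08.01.01; with added sugar → 08.01.01.02. Scheduled 23%. Norvale agreement on 08.01: not wholly obtained; Norvale agreement on 08.01.01.01: 08.01.01.02 not covered. → 23%.
Sum: 9% + 13% + 23% = 45%.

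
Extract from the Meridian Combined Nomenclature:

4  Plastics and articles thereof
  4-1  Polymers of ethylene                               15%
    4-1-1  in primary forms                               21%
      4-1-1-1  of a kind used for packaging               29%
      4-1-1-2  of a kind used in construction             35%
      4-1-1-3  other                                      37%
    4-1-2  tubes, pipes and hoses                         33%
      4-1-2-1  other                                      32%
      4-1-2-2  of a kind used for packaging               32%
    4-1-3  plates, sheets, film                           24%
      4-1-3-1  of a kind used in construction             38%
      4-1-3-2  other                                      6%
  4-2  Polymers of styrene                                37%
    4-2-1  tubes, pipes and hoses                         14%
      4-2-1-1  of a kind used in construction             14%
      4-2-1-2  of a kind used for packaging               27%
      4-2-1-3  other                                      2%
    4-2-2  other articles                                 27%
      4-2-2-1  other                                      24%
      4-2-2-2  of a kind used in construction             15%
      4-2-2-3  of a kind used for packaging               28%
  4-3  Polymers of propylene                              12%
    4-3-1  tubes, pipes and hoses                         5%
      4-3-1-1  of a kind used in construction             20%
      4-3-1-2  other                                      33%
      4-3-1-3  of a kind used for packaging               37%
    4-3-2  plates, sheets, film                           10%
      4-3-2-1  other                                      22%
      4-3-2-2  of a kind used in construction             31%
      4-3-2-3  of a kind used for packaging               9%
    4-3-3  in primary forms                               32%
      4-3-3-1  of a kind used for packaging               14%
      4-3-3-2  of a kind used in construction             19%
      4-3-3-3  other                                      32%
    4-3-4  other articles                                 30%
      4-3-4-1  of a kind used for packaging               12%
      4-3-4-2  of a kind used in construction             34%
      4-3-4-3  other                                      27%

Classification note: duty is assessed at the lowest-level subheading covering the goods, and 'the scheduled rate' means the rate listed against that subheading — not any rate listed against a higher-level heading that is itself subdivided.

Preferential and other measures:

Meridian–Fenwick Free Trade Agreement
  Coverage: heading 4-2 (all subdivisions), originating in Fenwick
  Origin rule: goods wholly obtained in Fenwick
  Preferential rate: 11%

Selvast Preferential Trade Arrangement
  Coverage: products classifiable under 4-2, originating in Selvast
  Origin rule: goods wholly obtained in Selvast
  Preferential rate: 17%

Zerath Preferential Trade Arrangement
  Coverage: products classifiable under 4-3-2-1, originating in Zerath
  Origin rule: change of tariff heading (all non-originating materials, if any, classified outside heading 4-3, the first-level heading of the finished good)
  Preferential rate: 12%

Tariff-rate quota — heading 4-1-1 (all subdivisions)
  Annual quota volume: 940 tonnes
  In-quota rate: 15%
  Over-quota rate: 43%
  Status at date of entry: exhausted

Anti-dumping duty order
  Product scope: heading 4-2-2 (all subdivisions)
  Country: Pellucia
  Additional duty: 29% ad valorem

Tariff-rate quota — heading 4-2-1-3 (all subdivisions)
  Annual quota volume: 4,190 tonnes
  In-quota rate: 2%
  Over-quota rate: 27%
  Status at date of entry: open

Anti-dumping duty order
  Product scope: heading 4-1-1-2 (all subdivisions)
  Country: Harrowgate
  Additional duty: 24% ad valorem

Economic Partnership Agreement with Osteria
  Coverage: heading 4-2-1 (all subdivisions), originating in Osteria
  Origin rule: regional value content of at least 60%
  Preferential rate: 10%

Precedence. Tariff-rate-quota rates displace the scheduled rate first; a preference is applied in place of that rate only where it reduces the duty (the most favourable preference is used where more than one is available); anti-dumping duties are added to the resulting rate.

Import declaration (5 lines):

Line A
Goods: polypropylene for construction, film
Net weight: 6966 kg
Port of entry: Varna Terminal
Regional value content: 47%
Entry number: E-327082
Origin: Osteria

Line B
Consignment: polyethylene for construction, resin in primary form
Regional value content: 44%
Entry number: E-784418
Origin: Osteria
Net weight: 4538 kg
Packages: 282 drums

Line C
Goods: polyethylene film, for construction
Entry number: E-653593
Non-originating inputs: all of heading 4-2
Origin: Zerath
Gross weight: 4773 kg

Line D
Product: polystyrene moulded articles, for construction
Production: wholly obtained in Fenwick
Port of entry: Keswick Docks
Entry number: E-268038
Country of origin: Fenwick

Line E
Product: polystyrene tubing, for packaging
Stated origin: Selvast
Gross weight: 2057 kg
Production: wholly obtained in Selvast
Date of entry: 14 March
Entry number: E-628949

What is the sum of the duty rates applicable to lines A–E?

140%

Line A: polypropylene → 4-3; film → 4-3-2; for construction → 4-3-2-2. Scheduled 31%. Osteria agreement on 4-2-1: 4-3-2-2 not covered. → 31%.
Line B: polyethylene → 4-1; resin in primary form → 4-1-1; for construction → 4-1-1-2. Scheduled 35%. quota on 4-1-1 exhausted → over-quota 43%; Osteria agreement on 4-2-1: 4-1-1-2 not covered. → 43%.
Line C: polyethylene → 4-1; film → 4-1-3; for construction → 4-1-3-1. Scheduled 38%. Zerath agreement on 4-3-2-1: 4-1-3-1 not covered. → 38%.
Line D: polystyrene → 4-2; moulded articles → 4-2-2; for construction → 4-2-2-2. Scheduled 15%. Fenwick agreement on 4-2: wholly obtained → 11% available; preferential 11%. → 11%.
Line E: polystyrene → 4-2; tubing → 4-2-1; for packaging → 4-2-1-2. Scheduled 27%. Selvast agreement on 4-2: wholly obtained → 17% available; preferential 17%. → 17%.
Sum: 31% + 43% + 38% + 11% + 17% = 140%.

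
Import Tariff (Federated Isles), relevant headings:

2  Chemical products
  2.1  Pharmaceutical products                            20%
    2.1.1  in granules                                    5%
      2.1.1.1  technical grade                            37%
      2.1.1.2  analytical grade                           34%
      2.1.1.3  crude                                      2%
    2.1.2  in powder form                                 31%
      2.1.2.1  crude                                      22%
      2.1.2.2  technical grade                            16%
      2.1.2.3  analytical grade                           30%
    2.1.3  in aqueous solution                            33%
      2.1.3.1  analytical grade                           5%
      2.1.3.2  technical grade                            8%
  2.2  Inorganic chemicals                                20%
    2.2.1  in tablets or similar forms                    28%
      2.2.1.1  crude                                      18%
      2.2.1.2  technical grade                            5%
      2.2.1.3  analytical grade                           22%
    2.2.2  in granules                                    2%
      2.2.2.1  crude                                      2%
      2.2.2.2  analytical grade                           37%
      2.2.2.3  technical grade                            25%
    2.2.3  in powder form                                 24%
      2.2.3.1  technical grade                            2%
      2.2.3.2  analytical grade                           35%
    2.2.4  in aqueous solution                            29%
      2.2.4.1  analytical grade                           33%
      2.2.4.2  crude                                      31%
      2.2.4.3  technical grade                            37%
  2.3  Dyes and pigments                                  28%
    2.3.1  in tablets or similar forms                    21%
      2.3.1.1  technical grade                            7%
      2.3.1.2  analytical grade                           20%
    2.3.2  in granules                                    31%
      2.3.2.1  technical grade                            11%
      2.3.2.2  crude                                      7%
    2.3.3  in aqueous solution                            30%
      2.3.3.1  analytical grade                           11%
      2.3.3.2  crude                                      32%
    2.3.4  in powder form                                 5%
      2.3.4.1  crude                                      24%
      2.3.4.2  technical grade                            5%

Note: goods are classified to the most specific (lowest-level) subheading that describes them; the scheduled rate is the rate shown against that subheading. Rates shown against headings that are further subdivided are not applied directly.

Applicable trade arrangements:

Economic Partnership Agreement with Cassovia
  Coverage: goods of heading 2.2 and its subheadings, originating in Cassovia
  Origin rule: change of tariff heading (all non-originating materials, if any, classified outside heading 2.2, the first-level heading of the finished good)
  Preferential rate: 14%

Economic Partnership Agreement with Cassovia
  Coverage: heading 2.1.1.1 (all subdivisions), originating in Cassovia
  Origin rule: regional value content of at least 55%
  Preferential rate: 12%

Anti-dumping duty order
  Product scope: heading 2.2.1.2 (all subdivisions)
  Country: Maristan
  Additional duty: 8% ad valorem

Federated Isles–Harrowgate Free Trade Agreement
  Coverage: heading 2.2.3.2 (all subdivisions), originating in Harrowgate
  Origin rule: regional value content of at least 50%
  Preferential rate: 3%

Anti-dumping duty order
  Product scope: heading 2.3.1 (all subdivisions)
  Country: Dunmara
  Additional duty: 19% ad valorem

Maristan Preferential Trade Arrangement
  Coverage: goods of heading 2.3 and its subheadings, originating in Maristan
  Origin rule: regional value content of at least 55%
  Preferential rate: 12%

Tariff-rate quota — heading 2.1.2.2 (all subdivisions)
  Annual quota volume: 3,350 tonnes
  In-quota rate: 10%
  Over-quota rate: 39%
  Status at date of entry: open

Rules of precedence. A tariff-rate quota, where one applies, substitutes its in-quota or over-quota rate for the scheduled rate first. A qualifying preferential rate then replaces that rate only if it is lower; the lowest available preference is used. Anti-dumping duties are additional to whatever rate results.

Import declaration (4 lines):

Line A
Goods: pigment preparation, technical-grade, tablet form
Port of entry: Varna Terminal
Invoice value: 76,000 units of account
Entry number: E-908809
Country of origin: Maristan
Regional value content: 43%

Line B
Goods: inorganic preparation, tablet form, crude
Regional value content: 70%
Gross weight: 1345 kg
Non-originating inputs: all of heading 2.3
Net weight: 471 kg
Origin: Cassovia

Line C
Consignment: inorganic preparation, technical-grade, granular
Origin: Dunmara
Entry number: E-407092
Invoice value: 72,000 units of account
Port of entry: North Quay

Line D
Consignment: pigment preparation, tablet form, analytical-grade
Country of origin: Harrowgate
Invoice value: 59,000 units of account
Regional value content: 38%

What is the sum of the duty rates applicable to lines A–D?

66%

Line A: pigment → 2.3; tablet form → 2.3.1; technical-grade → 2.3.1.1. Scheduled 7%. Maristan agreement on 2.3: RVC < 55%. → 7%.
Line B: inorganic → 2.2; tablet form → 2.2.1; crude → 2.2.1.1. Scheduled 18%. Cassovia agreement on 2.2: CTH met → 14% available; Cassovia agreement on 2.1.1.1: 2.2.1.1 not covered; preferential 14%. → 14%.
Line C: inorganic → 2.2; granular → 2.2.2; technical-grade → 2.2.2.3. Scheduled 25%. No special measure applies. → 25%.
Line D: pigment → 2.3; tablet form → 2.3.1; analytical-grade → 2.3.1.2. Scheduled 20%. Harrowgate agreement on 2.2.3.2: 2.3.1.2 not covered. → 20%.
Sum: 7% + 14% + 25% + 20% = 66%.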